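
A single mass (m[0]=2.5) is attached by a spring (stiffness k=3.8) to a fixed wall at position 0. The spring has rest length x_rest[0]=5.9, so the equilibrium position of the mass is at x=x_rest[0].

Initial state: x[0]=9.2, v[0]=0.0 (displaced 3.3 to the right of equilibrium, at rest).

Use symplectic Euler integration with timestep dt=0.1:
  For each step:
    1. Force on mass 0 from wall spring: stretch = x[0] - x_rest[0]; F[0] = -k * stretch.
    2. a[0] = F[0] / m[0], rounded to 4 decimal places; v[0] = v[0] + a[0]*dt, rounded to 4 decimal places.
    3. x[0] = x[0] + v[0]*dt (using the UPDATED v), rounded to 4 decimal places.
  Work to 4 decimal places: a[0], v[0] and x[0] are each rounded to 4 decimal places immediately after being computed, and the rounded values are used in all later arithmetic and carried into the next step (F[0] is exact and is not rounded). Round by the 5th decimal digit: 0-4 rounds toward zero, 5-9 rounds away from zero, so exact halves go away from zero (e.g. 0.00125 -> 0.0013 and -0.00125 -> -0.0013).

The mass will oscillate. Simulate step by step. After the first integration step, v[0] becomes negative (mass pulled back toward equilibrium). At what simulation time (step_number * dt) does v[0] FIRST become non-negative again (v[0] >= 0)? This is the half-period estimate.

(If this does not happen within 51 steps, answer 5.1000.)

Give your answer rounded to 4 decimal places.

Answer: 2.6000

Derivation:
Step 0: x=[9.2000] v=[0.0000]
Step 1: x=[9.1498] v=[-0.5016]
Step 2: x=[9.0502] v=[-0.9956]
Step 3: x=[8.9028] v=[-1.4744]
Step 4: x=[8.7097] v=[-1.9308]
Step 5: x=[8.4739] v=[-2.3579]
Step 6: x=[8.1990] v=[-2.7491]
Step 7: x=[7.8891] v=[-3.0986]
Step 8: x=[7.5490] v=[-3.4009]
Step 9: x=[7.1838] v=[-3.6516]
Step 10: x=[6.7991] v=[-3.8467]
Step 11: x=[6.4008] v=[-3.9834]
Step 12: x=[5.9949] v=[-4.0595]
Step 13: x=[5.5875] v=[-4.0739]
Step 14: x=[5.1849] v=[-4.0264]
Step 15: x=[4.7931] v=[-3.9177]
Step 16: x=[4.4182] v=[-3.7495]
Step 17: x=[4.0658] v=[-3.5243]
Step 18: x=[3.7413] v=[-3.2455]
Step 19: x=[3.4496] v=[-2.9174]
Step 20: x=[3.1951] v=[-2.5449]
Step 21: x=[2.9817] v=[-2.1338]
Step 22: x=[2.8127] v=[-1.6902]
Step 23: x=[2.6906] v=[-1.2209]
Step 24: x=[2.6173] v=[-0.7331]
Step 25: x=[2.5939] v=[-0.2341]
Step 26: x=[2.6207] v=[0.2684]
First v>=0 after going negative at step 26, time=2.6000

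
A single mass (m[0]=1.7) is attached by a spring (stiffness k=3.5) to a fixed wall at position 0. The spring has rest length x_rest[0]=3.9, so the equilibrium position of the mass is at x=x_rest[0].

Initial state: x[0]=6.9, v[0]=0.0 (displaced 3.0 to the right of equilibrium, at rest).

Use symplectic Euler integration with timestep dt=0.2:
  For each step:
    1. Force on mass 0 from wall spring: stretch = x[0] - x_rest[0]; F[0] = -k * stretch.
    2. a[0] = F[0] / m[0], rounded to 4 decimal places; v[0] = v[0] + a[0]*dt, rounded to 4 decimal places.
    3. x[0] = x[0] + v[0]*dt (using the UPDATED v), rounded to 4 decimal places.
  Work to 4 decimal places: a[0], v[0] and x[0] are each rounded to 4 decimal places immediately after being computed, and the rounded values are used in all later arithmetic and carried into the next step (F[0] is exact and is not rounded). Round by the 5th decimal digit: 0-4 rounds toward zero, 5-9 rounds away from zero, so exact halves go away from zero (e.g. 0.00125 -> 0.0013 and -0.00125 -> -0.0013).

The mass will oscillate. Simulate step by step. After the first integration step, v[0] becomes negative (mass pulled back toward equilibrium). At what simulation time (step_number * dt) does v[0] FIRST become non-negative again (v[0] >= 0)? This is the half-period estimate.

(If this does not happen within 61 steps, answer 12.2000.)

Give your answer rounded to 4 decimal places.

Step 0: x=[6.9000] v=[0.0000]
Step 1: x=[6.6529] v=[-1.2353]
Step 2: x=[6.1791] v=[-2.3688]
Step 3: x=[5.5176] v=[-3.3073]
Step 4: x=[4.7229] v=[-3.9734]
Step 5: x=[3.8605] v=[-4.3122]
Step 6: x=[3.0013] v=[-4.2959]
Step 7: x=[2.2161] v=[-3.9258]
Step 8: x=[1.5696] v=[-3.2324]
Step 9: x=[1.1150] v=[-2.2728]
Step 10: x=[0.8898] v=[-1.1260]
Step 11: x=[0.9125] v=[0.1135]
First v>=0 after going negative at step 11, time=2.2000

Answer: 2.2000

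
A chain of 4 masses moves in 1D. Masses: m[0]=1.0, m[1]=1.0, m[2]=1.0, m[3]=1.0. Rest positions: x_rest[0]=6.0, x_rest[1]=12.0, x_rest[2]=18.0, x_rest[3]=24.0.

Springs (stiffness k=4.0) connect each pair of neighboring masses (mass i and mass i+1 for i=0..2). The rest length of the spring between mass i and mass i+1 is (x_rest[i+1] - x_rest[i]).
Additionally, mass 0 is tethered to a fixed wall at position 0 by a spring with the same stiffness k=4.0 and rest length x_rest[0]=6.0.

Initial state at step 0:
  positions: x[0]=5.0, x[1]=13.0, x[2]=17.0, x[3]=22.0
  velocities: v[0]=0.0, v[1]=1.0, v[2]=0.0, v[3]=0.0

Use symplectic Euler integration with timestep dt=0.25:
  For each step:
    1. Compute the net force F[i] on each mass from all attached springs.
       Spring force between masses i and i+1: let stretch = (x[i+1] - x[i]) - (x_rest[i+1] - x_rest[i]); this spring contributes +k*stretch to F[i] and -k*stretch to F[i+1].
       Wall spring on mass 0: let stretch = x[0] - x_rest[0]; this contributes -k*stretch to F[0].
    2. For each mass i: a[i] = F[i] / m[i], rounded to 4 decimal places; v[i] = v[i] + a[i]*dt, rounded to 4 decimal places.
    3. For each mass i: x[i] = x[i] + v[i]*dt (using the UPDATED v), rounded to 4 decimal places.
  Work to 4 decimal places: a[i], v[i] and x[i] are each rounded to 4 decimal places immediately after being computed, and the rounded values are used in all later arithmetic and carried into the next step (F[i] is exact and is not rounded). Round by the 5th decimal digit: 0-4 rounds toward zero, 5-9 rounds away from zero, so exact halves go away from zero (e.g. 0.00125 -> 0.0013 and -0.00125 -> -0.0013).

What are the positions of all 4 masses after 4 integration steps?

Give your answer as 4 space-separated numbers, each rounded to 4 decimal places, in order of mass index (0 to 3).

Answer: 6.5274 10.7344 17.1836 24.1328

Derivation:
Step 0: x=[5.0000 13.0000 17.0000 22.0000] v=[0.0000 1.0000 0.0000 0.0000]
Step 1: x=[5.7500 12.2500 17.2500 22.2500] v=[3.0000 -3.0000 1.0000 1.0000]
Step 2: x=[6.6875 11.1250 17.5000 22.7500] v=[3.7500 -4.5000 1.0000 2.0000]
Step 3: x=[7.0625 10.4844 17.4688 23.4375] v=[1.5000 -2.5625 -0.1250 2.7500]
Step 4: x=[6.5274 10.7344 17.1836 24.1328] v=[-2.1406 1.0000 -1.1407 2.7813]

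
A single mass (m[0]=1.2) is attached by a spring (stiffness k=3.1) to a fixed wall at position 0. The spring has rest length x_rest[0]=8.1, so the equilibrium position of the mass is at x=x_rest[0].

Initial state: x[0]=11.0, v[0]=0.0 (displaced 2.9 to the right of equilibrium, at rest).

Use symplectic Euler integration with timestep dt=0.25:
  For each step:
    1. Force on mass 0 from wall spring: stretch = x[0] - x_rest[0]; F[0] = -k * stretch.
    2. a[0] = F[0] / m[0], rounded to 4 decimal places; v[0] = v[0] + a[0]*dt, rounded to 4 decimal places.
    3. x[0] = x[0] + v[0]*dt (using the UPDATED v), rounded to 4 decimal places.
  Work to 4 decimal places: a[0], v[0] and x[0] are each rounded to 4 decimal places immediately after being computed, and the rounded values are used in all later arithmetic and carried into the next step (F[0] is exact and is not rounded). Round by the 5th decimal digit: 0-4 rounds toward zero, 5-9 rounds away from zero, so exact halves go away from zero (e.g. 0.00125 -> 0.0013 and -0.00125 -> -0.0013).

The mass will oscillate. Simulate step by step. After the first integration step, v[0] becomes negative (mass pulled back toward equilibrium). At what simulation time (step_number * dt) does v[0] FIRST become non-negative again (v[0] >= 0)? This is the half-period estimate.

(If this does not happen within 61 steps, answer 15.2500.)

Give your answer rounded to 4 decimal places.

Answer: 2.0000

Derivation:
Step 0: x=[11.0000] v=[0.0000]
Step 1: x=[10.5318] v=[-1.8729]
Step 2: x=[9.6709] v=[-3.4435]
Step 3: x=[8.5564] v=[-4.4581]
Step 4: x=[7.3682] v=[-4.7529]
Step 5: x=[6.2981] v=[-4.2803]
Step 6: x=[5.5190] v=[-3.1166]
Step 7: x=[5.1566] v=[-1.4497]
Step 8: x=[5.2694] v=[0.4513]
First v>=0 after going negative at step 8, time=2.0000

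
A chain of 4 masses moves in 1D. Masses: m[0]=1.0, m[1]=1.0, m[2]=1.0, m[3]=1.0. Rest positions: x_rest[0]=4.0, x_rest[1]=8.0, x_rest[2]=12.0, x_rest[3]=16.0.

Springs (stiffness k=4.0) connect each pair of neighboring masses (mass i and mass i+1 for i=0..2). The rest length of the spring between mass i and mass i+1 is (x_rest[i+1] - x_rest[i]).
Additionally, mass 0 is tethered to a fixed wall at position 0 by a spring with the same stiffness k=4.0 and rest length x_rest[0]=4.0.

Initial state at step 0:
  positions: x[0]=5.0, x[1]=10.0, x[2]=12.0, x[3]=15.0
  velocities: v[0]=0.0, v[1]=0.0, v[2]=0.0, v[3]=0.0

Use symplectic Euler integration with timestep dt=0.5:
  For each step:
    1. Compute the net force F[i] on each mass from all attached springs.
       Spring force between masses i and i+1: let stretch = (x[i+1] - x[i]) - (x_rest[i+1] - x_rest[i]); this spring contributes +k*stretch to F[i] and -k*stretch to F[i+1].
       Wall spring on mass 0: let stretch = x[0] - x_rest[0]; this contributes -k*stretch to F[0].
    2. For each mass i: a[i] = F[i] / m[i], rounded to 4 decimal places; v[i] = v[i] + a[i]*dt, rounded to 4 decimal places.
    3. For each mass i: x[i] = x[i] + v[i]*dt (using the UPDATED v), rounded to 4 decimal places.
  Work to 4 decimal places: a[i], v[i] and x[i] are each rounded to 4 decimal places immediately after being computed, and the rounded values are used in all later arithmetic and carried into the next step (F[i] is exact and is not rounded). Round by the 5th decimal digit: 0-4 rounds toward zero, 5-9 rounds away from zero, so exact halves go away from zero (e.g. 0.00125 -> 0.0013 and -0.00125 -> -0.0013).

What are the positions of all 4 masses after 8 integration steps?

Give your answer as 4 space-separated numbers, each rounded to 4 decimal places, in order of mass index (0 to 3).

Step 0: x=[5.0000 10.0000 12.0000 15.0000] v=[0.0000 0.0000 0.0000 0.0000]
Step 1: x=[5.0000 7.0000 13.0000 16.0000] v=[0.0000 -6.0000 2.0000 2.0000]
Step 2: x=[2.0000 8.0000 11.0000 18.0000] v=[-6.0000 2.0000 -4.0000 4.0000]
Step 3: x=[3.0000 6.0000 13.0000 17.0000] v=[2.0000 -4.0000 4.0000 -2.0000]
Step 4: x=[4.0000 8.0000 12.0000 16.0000] v=[2.0000 4.0000 -2.0000 -2.0000]
Step 5: x=[5.0000 10.0000 11.0000 15.0000] v=[2.0000 4.0000 -2.0000 -2.0000]
Step 6: x=[6.0000 8.0000 13.0000 14.0000] v=[2.0000 -4.0000 4.0000 -2.0000]
Step 7: x=[3.0000 9.0000 11.0000 16.0000] v=[-6.0000 2.0000 -4.0000 4.0000]
Step 8: x=[3.0000 6.0000 12.0000 17.0000] v=[0.0000 -6.0000 2.0000 2.0000]

Answer: 3.0000 6.0000 12.0000 17.0000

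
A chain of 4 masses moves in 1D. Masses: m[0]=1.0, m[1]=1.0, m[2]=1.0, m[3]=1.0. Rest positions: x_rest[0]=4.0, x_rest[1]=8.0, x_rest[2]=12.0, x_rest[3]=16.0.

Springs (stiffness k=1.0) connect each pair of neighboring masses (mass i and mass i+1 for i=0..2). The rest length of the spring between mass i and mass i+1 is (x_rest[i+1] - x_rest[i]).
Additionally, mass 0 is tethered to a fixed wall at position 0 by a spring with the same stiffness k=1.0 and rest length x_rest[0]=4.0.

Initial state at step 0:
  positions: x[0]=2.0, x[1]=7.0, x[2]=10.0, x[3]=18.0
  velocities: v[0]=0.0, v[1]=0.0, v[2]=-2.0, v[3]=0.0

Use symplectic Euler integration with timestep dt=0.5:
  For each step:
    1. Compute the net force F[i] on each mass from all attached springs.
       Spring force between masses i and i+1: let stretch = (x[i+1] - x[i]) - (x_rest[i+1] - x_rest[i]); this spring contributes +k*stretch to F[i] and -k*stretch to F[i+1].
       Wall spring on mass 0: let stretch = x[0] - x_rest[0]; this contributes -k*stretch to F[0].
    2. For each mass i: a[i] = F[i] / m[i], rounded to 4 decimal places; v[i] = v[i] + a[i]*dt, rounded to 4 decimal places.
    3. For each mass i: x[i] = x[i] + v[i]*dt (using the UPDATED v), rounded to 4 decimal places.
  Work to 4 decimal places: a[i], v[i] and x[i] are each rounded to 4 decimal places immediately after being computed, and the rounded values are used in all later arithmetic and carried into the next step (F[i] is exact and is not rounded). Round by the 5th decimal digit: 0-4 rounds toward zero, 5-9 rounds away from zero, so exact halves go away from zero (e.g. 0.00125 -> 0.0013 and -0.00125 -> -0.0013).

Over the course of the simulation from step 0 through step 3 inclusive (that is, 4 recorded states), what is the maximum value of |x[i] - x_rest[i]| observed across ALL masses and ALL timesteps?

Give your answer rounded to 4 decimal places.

Step 0: x=[2.0000 7.0000 10.0000 18.0000] v=[0.0000 0.0000 -2.0000 0.0000]
Step 1: x=[2.7500 6.5000 10.2500 17.0000] v=[1.5000 -1.0000 0.5000 -2.0000]
Step 2: x=[3.7500 6.0000 11.2500 15.3125] v=[2.0000 -1.0000 2.0000 -3.3750]
Step 3: x=[4.3750 6.2500 11.9532 13.6094] v=[1.2500 0.5000 1.4063 -3.4063]
Max displacement = 2.3906

Answer: 2.3906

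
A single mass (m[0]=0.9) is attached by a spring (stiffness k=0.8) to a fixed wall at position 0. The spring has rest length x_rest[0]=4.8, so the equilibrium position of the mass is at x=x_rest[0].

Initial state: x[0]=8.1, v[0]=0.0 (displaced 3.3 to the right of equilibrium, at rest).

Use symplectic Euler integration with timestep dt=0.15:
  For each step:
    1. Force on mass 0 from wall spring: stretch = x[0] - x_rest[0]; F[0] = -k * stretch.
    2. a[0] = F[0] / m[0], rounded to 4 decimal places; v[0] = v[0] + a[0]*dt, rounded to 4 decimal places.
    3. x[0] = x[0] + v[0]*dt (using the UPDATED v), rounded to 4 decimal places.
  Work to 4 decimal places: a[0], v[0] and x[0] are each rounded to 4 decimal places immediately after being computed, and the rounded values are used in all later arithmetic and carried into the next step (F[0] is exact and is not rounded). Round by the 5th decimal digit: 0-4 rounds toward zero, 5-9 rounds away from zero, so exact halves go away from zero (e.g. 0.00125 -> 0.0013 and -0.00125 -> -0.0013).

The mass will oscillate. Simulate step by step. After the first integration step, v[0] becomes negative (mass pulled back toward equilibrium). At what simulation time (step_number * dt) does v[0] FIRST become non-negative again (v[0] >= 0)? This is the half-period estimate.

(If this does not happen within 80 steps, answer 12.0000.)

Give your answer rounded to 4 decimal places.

Answer: 3.4500

Derivation:
Step 0: x=[8.1000] v=[0.0000]
Step 1: x=[8.0340] v=[-0.4400]
Step 2: x=[7.9033] v=[-0.8712]
Step 3: x=[7.7106] v=[-1.2850]
Step 4: x=[7.4596] v=[-1.6731]
Step 5: x=[7.1554] v=[-2.0277]
Step 6: x=[6.8041] v=[-2.3418]
Step 7: x=[6.4128] v=[-2.6090]
Step 8: x=[5.9892] v=[-2.8240]
Step 9: x=[5.5418] v=[-2.9826]
Step 10: x=[5.0796] v=[-3.0815]
Step 11: x=[4.6118] v=[-3.1188]
Step 12: x=[4.1477] v=[-3.0937]
Step 13: x=[3.6967] v=[-3.0067]
Step 14: x=[3.2678] v=[-2.8596]
Step 15: x=[2.8695] v=[-2.6553]
Step 16: x=[2.5098] v=[-2.3979]
Step 17: x=[2.1959] v=[-2.0925]
Step 18: x=[1.9341] v=[-1.7453]
Step 19: x=[1.7296] v=[-1.3632]
Step 20: x=[1.5865] v=[-0.9538]
Step 21: x=[1.5077] v=[-0.5253]
Step 22: x=[1.4948] v=[-0.0863]
Step 23: x=[1.5480] v=[0.3544]
First v>=0 after going negative at step 23, time=3.4500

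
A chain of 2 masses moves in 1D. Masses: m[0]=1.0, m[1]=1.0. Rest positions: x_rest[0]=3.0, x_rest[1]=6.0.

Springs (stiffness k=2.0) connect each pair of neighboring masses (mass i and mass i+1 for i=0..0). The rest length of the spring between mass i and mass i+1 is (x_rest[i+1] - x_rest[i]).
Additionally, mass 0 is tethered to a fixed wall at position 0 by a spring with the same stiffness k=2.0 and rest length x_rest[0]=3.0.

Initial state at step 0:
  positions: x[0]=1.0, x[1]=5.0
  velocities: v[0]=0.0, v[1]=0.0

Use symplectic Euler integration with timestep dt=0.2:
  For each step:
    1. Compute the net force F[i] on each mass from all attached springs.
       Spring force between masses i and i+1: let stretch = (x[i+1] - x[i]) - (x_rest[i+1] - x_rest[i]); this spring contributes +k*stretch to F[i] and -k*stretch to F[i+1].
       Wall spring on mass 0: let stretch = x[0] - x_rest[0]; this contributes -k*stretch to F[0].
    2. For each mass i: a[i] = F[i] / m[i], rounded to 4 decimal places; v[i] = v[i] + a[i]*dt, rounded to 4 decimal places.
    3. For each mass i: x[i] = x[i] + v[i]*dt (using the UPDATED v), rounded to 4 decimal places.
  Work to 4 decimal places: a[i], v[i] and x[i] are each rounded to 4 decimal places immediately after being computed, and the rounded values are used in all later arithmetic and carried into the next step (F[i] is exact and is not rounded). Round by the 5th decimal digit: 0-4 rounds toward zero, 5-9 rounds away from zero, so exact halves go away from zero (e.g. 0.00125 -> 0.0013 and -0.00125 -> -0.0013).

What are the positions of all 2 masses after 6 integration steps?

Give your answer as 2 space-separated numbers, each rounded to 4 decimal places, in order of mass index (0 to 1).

Step 0: x=[1.0000 5.0000] v=[0.0000 0.0000]
Step 1: x=[1.2400 4.9200] v=[1.2000 -0.4000]
Step 2: x=[1.6752 4.7856] v=[2.1760 -0.6720]
Step 3: x=[2.2252 4.6424] v=[2.7501 -0.7162]
Step 4: x=[2.7906 4.5458] v=[2.8269 -0.4831]
Step 5: x=[3.2731 4.5488] v=[2.4127 0.0148]
Step 6: x=[3.5958 4.6897] v=[1.6137 0.7045]

Answer: 3.5958 4.6897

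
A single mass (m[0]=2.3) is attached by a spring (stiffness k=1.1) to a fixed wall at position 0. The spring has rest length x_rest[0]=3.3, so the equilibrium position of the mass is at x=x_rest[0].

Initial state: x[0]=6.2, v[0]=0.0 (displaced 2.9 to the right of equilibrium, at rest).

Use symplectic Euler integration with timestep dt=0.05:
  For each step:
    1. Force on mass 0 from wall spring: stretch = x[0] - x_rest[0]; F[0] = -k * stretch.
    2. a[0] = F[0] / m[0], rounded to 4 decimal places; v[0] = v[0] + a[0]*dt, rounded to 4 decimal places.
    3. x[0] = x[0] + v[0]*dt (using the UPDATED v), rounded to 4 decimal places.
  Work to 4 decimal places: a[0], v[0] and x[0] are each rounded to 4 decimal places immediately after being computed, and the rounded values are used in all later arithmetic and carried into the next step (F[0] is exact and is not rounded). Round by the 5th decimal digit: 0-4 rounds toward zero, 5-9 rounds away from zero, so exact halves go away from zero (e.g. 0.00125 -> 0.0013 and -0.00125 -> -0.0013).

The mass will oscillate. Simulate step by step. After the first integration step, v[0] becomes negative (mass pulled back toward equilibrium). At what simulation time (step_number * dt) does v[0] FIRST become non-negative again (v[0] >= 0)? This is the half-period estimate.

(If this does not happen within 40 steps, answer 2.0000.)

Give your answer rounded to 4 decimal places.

Answer: 2.0000

Derivation:
Step 0: x=[6.2000] v=[0.0000]
Step 1: x=[6.1965] v=[-0.0694]
Step 2: x=[6.1896] v=[-0.1387]
Step 3: x=[6.1792] v=[-0.2078]
Step 4: x=[6.1654] v=[-0.2767]
Step 5: x=[6.1481] v=[-0.3452]
Step 6: x=[6.1274] v=[-0.4133]
Step 7: x=[6.1034] v=[-0.4809]
Step 8: x=[6.0760] v=[-0.5479]
Step 9: x=[6.0453] v=[-0.6143]
Step 10: x=[6.0113] v=[-0.6800]
Step 11: x=[5.9741] v=[-0.7448]
Step 12: x=[5.9337] v=[-0.8087]
Step 13: x=[5.8901] v=[-0.8717]
Step 14: x=[5.8434] v=[-0.9336]
Step 15: x=[5.7937] v=[-0.9944]
Step 16: x=[5.7410] v=[-1.0540]
Step 17: x=[5.6854] v=[-1.1124]
Step 18: x=[5.6269] v=[-1.1694]
Step 19: x=[5.5657] v=[-1.2250]
Step 20: x=[5.5017] v=[-1.2792]
Step 21: x=[5.4351] v=[-1.3319]
Step 22: x=[5.3660] v=[-1.3830]
Step 23: x=[5.2944] v=[-1.4324]
Step 24: x=[5.2204] v=[-1.4801]
Step 25: x=[5.1441] v=[-1.5260]
Step 26: x=[5.0656] v=[-1.5701]
Step 27: x=[4.9850] v=[-1.6123]
Step 28: x=[4.9024] v=[-1.6526]
Step 29: x=[4.8179] v=[-1.6909]
Step 30: x=[4.7315] v=[-1.7272]
Step 31: x=[4.6434] v=[-1.7614]
Step 32: x=[4.5537] v=[-1.7935]
Step 33: x=[4.4625] v=[-1.8235]
Step 34: x=[4.3699] v=[-1.8513]
Step 35: x=[4.2761] v=[-1.8769]
Step 36: x=[4.1811] v=[-1.9002]
Step 37: x=[4.0850] v=[-1.9213]
Step 38: x=[3.9880] v=[-1.9401]
Step 39: x=[3.8902] v=[-1.9566]
Step 40: x=[3.7917] v=[-1.9707]
v[0] did not become non-negative within 40 steps; using fallback time=2.0000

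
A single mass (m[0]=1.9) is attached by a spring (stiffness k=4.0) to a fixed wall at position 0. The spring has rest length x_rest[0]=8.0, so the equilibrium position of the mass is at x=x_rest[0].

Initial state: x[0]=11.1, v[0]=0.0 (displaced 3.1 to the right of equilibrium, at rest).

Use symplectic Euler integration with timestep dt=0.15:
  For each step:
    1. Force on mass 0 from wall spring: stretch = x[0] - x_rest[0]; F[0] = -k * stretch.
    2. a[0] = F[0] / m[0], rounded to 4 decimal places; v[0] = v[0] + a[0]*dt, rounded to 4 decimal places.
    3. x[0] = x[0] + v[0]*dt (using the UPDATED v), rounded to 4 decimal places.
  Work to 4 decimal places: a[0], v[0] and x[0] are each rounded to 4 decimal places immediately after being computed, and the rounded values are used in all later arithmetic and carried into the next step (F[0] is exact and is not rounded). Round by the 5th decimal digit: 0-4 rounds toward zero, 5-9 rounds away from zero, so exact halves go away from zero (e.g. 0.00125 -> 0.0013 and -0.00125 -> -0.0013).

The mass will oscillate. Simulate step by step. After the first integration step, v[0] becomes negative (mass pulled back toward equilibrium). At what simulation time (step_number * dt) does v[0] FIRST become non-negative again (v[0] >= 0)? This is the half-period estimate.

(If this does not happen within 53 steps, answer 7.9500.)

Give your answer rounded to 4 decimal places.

Answer: 2.2500

Derivation:
Step 0: x=[11.1000] v=[0.0000]
Step 1: x=[10.9532] v=[-0.9789]
Step 2: x=[10.6665] v=[-1.9115]
Step 3: x=[10.2535] v=[-2.7536]
Step 4: x=[9.7337] v=[-3.4652]
Step 5: x=[9.1318] v=[-4.0127]
Step 6: x=[8.4763] v=[-4.3701]
Step 7: x=[7.7982] v=[-4.5205]
Step 8: x=[7.1297] v=[-4.4568]
Step 9: x=[6.5024] v=[-4.1820]
Step 10: x=[5.9460] v=[-3.7091]
Step 11: x=[5.4869] v=[-3.0605]
Step 12: x=[5.1469] v=[-2.2669]
Step 13: x=[4.9420] v=[-1.3659]
Step 14: x=[4.8820] v=[-0.4002]
Step 15: x=[4.9697] v=[0.5844]
First v>=0 after going negative at step 15, time=2.2500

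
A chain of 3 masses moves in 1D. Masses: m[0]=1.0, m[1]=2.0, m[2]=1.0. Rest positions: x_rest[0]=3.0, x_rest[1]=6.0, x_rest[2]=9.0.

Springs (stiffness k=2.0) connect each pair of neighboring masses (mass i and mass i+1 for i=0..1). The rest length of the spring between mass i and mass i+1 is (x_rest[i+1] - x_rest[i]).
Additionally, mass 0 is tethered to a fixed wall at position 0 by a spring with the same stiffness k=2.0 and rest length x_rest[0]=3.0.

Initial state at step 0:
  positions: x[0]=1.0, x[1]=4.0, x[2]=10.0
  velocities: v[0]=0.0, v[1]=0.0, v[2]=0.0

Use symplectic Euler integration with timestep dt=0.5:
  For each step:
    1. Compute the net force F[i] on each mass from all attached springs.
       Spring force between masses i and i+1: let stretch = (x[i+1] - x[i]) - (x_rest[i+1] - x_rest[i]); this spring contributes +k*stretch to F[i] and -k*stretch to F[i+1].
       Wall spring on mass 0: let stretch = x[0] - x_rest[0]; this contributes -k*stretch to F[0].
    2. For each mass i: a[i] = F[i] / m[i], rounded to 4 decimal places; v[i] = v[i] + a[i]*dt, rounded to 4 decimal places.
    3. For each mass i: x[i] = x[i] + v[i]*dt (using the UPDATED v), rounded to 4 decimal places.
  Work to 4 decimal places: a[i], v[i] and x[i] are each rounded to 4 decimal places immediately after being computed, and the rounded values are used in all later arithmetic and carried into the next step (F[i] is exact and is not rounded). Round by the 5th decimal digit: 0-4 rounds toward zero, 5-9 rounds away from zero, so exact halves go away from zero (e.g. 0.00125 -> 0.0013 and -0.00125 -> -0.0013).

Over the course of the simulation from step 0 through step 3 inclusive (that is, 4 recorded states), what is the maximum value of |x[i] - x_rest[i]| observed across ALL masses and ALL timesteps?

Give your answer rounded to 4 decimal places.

Answer: 3.1875

Derivation:
Step 0: x=[1.0000 4.0000 10.0000] v=[0.0000 0.0000 0.0000]
Step 1: x=[2.0000 4.7500 8.5000] v=[2.0000 1.5000 -3.0000]
Step 2: x=[3.3750 5.7500 6.6250] v=[2.7500 2.0000 -3.7500]
Step 3: x=[4.2500 6.3750 5.8125] v=[1.7500 1.2500 -1.6250]
Max displacement = 3.1875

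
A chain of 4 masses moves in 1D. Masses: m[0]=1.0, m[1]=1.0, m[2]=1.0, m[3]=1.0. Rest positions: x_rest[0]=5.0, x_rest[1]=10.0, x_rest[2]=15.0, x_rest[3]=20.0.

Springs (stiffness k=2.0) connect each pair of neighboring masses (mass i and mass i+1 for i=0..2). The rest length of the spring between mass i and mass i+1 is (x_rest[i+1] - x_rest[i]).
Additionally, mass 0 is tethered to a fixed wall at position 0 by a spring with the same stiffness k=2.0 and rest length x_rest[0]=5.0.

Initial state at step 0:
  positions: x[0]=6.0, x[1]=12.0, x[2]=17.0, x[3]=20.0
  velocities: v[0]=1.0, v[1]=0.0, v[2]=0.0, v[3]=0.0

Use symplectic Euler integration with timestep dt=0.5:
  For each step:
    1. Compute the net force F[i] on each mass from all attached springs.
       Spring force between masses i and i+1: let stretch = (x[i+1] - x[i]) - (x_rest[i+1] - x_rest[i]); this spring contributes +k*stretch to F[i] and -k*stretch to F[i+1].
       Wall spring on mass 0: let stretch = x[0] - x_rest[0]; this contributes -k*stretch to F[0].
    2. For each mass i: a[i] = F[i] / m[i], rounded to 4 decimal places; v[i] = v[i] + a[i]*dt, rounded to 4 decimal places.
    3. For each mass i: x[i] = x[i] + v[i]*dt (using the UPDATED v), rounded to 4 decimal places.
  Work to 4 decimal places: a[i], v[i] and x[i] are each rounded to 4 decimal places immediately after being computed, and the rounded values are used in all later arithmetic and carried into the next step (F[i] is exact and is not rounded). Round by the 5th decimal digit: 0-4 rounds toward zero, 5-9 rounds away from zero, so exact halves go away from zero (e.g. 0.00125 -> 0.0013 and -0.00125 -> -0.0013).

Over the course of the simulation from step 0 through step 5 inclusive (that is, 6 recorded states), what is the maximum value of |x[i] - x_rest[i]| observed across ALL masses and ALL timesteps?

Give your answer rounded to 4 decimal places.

Answer: 2.1250

Derivation:
Step 0: x=[6.0000 12.0000 17.0000 20.0000] v=[1.0000 0.0000 0.0000 0.0000]
Step 1: x=[6.5000 11.5000 16.0000 21.0000] v=[1.0000 -1.0000 -2.0000 2.0000]
Step 2: x=[6.2500 10.7500 15.2500 22.0000] v=[-0.5000 -1.5000 -1.5000 2.0000]
Step 3: x=[5.1250 10.0000 15.6250 22.1250] v=[-2.2500 -1.5000 0.7500 0.2500]
Step 4: x=[3.8750 9.6250 16.4375 21.5000] v=[-2.5000 -0.7500 1.6250 -1.2500]
Step 5: x=[3.5625 9.7813 16.3750 20.8438] v=[-0.6250 0.3125 -0.1250 -1.3125]
Max displacement = 2.1250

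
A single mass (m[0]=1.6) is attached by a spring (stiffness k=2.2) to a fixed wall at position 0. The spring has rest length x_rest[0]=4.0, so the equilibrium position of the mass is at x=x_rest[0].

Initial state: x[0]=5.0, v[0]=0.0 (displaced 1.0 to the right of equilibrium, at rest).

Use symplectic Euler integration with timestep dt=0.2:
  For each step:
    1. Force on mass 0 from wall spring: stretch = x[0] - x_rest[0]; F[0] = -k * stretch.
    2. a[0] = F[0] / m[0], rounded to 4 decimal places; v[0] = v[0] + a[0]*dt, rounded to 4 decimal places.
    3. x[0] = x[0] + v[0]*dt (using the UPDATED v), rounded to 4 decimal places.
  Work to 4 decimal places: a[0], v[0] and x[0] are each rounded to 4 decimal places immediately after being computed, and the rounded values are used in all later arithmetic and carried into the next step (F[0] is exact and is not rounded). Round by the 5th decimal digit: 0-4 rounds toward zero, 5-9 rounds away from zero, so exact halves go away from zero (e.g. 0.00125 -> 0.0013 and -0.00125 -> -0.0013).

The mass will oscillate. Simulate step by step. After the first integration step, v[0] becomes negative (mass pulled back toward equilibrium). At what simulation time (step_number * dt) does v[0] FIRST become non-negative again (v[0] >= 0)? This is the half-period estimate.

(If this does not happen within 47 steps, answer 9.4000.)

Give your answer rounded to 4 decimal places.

Step 0: x=[5.0000] v=[0.0000]
Step 1: x=[4.9450] v=[-0.2750]
Step 2: x=[4.8380] v=[-0.5349]
Step 3: x=[4.6849] v=[-0.7654]
Step 4: x=[4.4942] v=[-0.9537]
Step 5: x=[4.2763] v=[-1.0896]
Step 6: x=[4.0432] v=[-1.1656]
Step 7: x=[3.8077] v=[-1.1775]
Step 8: x=[3.5828] v=[-1.1246]
Step 9: x=[3.3808] v=[-1.0099]
Step 10: x=[3.2129] v=[-0.8396]
Step 11: x=[3.0883] v=[-0.6231]
Step 12: x=[3.0138] v=[-0.3724]
Step 13: x=[2.9936] v=[-0.1012]
Step 14: x=[3.0287] v=[0.1756]
First v>=0 after going negative at step 14, time=2.8000

Answer: 2.8000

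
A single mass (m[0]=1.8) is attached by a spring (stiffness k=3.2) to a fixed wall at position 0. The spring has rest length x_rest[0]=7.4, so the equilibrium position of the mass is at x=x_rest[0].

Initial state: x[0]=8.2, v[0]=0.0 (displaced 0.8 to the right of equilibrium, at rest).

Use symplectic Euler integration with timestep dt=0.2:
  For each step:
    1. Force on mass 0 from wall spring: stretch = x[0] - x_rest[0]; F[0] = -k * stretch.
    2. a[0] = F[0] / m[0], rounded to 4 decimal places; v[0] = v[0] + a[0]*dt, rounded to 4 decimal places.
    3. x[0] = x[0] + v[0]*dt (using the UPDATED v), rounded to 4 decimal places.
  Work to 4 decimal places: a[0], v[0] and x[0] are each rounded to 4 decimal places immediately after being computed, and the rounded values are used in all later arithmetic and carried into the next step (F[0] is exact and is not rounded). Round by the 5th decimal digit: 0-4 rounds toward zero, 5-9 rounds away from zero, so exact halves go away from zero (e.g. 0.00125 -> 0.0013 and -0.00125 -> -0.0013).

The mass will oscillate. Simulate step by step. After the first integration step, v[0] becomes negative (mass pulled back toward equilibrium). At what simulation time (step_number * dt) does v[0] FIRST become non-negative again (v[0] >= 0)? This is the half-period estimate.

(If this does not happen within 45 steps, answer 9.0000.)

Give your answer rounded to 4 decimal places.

Step 0: x=[8.2000] v=[0.0000]
Step 1: x=[8.1431] v=[-0.2844]
Step 2: x=[8.0334] v=[-0.5486]
Step 3: x=[7.8786] v=[-0.7738]
Step 4: x=[7.6898] v=[-0.9440]
Step 5: x=[7.4804] v=[-1.0470]
Step 6: x=[7.2653] v=[-1.0756]
Step 7: x=[7.0598] v=[-1.0277]
Step 8: x=[6.8785] v=[-0.9067]
Step 9: x=[6.7342] v=[-0.7213]
Step 10: x=[6.6373] v=[-0.4846]
Step 11: x=[6.5946] v=[-0.2134]
Step 12: x=[6.6092] v=[0.0730]
First v>=0 after going negative at step 12, time=2.4000

Answer: 2.4000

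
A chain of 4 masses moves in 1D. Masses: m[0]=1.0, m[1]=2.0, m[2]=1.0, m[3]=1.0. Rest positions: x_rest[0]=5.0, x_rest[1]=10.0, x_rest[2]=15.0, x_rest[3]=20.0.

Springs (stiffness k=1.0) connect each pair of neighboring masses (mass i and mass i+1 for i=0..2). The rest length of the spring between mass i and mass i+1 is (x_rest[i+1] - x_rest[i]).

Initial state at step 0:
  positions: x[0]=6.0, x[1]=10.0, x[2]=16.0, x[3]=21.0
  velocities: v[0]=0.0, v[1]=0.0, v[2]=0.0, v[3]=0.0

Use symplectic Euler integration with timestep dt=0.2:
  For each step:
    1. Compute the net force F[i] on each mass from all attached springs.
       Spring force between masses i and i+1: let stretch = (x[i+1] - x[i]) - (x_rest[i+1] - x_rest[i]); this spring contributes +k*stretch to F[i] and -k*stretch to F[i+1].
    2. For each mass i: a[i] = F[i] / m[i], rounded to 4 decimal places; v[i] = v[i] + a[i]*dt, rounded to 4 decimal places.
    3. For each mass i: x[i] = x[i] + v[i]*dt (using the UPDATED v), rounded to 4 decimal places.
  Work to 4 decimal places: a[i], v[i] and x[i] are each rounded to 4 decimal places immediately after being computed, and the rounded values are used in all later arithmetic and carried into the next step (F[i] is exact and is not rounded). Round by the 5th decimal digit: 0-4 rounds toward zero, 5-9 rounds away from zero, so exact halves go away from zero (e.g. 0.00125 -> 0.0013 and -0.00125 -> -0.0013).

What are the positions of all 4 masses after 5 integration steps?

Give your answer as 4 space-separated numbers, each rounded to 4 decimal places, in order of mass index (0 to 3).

Answer: 5.5050 10.4958 15.5525 20.9509

Derivation:
Step 0: x=[6.0000 10.0000 16.0000 21.0000] v=[0.0000 0.0000 0.0000 0.0000]
Step 1: x=[5.9600 10.0400 15.9600 21.0000] v=[-0.2000 0.2000 -0.2000 0.0000]
Step 2: x=[5.8832 10.1168 15.8848 20.9984] v=[-0.3840 0.3840 -0.3760 -0.0080]
Step 3: x=[5.7757 10.2243 15.7834 20.9923] v=[-0.5373 0.5374 -0.5069 -0.0307]
Step 4: x=[5.6462 10.3540 15.6680 20.9778] v=[-0.6476 0.6485 -0.5769 -0.0725]
Step 5: x=[5.5050 10.4958 15.5525 20.9509] v=[-0.7060 0.7091 -0.5777 -0.1345]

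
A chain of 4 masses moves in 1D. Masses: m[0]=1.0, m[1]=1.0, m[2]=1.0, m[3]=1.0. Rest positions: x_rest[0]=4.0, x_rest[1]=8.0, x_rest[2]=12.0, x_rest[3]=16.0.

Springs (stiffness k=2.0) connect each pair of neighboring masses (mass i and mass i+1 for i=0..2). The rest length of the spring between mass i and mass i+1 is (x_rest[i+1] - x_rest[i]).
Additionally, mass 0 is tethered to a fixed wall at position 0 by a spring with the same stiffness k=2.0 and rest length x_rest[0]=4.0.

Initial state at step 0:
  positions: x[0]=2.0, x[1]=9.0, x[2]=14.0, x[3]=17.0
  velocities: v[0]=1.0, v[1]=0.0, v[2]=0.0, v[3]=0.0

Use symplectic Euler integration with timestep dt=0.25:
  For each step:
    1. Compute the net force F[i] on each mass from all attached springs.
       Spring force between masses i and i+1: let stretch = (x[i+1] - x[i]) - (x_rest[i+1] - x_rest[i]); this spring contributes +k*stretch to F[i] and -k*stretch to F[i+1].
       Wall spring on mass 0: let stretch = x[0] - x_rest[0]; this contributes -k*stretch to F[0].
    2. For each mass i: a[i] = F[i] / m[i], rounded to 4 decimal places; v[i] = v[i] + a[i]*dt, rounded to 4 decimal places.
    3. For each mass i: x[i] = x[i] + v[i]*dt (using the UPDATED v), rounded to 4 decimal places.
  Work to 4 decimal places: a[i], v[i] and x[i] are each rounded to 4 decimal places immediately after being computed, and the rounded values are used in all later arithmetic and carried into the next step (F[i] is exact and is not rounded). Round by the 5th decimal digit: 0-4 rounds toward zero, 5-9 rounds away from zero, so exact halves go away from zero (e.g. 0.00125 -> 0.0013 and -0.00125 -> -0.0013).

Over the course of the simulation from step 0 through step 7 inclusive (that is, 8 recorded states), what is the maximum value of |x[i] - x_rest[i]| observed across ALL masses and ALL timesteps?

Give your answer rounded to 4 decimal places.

Answer: 2.6866

Derivation:
Step 0: x=[2.0000 9.0000 14.0000 17.0000] v=[1.0000 0.0000 0.0000 0.0000]
Step 1: x=[2.8750 8.7500 13.7500 17.1250] v=[3.5000 -1.0000 -1.0000 0.5000]
Step 2: x=[4.1250 8.3906 13.2969 17.3281] v=[5.0000 -1.4375 -1.8125 0.8125]
Step 3: x=[5.3926 8.1113 12.7344 17.5273] v=[5.0703 -1.1172 -2.2501 0.7969]
Step 4: x=[6.3260 8.0701 12.1931 17.6274] v=[3.7334 -0.1650 -2.1652 0.4005]
Step 5: x=[6.6866 8.3262 11.8157 17.5482] v=[1.4425 1.0245 -1.5096 -0.3167]
Step 6: x=[6.4164 8.8136 11.7187 17.2525] v=[-1.0810 1.9495 -0.3881 -1.1830]
Step 7: x=[5.6438 9.3645 11.9503 16.7650] v=[-3.0906 2.2035 0.9263 -1.9499]
Max displacement = 2.6866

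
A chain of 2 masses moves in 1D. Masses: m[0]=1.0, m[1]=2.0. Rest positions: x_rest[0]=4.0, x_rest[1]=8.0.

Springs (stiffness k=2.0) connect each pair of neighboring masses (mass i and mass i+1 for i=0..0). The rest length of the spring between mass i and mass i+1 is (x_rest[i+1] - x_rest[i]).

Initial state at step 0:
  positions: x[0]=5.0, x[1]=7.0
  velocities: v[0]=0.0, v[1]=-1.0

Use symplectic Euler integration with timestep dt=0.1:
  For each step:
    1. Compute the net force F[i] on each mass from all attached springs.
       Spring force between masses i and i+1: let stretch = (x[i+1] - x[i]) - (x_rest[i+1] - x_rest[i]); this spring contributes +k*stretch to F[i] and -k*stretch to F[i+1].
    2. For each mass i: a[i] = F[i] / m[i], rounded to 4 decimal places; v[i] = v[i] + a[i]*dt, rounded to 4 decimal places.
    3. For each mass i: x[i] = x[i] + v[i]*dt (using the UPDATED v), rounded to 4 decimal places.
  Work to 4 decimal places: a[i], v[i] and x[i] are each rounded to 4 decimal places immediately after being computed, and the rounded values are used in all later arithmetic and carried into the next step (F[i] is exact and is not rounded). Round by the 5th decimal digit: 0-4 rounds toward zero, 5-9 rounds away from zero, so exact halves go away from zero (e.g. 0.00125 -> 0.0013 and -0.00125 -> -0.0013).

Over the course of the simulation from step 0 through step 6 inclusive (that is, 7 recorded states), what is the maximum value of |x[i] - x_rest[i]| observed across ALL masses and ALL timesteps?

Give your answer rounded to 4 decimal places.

Answer: 1.2011

Derivation:
Step 0: x=[5.0000 7.0000] v=[0.0000 -1.0000]
Step 1: x=[4.9600 6.9200] v=[-0.4000 -0.8000]
Step 2: x=[4.8792 6.8604] v=[-0.8080 -0.5960]
Step 3: x=[4.7580 6.8210] v=[-1.2118 -0.3941]
Step 4: x=[4.5981 6.8010] v=[-1.5992 -0.2004]
Step 5: x=[4.4022 6.7989] v=[-1.9586 -0.0207]
Step 6: x=[4.1743 6.8129] v=[-2.2793 0.1396]
Max displacement = 1.2011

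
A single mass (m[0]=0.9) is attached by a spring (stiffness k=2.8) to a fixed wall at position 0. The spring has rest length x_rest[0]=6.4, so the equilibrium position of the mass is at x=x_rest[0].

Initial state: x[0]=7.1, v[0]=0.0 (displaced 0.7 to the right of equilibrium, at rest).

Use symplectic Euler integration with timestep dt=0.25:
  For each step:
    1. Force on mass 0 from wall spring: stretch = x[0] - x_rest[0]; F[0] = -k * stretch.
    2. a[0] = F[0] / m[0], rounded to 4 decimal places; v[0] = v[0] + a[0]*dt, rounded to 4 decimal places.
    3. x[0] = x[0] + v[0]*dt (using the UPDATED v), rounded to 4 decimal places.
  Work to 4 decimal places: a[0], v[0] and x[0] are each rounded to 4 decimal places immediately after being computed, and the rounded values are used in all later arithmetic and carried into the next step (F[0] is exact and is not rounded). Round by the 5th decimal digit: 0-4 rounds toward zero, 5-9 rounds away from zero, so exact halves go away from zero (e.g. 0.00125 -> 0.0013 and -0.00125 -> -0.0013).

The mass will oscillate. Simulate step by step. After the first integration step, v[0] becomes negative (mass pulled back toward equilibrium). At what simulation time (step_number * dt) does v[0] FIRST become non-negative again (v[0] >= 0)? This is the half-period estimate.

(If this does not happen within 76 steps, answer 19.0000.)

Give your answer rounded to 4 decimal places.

Step 0: x=[7.1000] v=[0.0000]
Step 1: x=[6.9639] v=[-0.5445]
Step 2: x=[6.7181] v=[-0.9831]
Step 3: x=[6.4105] v=[-1.2305]
Step 4: x=[6.1008] v=[-1.2387]
Step 5: x=[5.8493] v=[-1.0060]
Step 6: x=[5.7049] v=[-0.5777]
Step 7: x=[5.6956] v=[-0.0371]
Step 8: x=[5.8233] v=[0.5108]
First v>=0 after going negative at step 8, time=2.0000

Answer: 2.0000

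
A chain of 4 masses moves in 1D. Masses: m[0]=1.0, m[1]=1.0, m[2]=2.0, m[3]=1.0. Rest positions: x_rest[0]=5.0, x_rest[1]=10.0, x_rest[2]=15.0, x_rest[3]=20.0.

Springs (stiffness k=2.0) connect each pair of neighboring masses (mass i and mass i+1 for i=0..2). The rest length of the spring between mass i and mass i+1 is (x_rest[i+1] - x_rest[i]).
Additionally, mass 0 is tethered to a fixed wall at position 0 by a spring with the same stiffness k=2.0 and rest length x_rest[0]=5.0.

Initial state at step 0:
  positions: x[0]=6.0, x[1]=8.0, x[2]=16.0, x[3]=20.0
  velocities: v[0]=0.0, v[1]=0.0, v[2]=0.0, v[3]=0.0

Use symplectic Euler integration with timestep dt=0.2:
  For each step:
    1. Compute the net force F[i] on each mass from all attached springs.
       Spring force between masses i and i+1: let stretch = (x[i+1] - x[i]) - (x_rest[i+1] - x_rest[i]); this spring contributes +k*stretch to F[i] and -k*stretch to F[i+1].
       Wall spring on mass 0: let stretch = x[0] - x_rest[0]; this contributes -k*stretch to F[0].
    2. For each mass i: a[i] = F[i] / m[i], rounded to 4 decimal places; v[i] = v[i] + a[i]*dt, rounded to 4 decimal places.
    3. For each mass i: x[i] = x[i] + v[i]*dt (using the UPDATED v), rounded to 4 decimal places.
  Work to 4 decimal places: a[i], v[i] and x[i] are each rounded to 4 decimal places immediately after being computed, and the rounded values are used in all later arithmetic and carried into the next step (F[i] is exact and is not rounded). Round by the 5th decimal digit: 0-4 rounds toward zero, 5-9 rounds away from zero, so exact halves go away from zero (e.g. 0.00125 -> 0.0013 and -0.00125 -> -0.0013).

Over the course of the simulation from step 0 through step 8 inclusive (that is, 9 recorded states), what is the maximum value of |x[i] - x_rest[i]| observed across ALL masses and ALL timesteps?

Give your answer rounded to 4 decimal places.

Step 0: x=[6.0000 8.0000 16.0000 20.0000] v=[0.0000 0.0000 0.0000 0.0000]
Step 1: x=[5.6800 8.4800 15.8400 20.0800] v=[-1.6000 2.4000 -0.8000 0.4000]
Step 2: x=[5.1296 9.3248 15.5552 20.2208] v=[-2.7520 4.2240 -1.4240 0.7040]
Step 3: x=[4.5044 10.3324 15.2078 20.3884] v=[-3.1258 5.0381 -1.7370 0.8378]
Step 4: x=[3.9851 11.2638 14.8726 20.5415] v=[-2.5964 4.6571 -1.6760 0.7656]
Step 5: x=[3.7293 11.9016 14.6198 20.6411] v=[-1.2790 3.1891 -1.2640 0.4980]
Step 6: x=[3.8289 12.1031 14.4991 20.6590] v=[0.4982 1.0075 -0.6034 0.0895]
Step 7: x=[4.2842 11.8343 14.5290 20.5841] v=[2.2763 -1.3438 0.1494 -0.3745]
Step 8: x=[5.0007 11.1771 14.6933 20.4248] v=[3.5827 -3.2860 0.8215 -0.7965]
Max displacement = 2.1031

Answer: 2.1031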